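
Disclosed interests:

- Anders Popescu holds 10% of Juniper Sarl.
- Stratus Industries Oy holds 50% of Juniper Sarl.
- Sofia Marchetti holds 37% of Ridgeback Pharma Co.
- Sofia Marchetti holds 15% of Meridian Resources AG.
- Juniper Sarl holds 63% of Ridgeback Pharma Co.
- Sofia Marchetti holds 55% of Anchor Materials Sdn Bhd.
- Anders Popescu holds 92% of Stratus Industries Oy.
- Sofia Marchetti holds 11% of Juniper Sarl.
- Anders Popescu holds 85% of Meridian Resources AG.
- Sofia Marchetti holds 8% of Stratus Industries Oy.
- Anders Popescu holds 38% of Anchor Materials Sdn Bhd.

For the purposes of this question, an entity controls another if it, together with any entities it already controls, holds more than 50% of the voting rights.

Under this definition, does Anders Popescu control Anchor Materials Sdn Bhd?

Anders holds 92% of Stratus, so Anders controls Stratus.
Anders holds 85% of Meridian, so Anders controls Meridian.
Anders and Stratus together hold 10% + 50% = 60% of Juniper, so Anders controls Juniper.
Juniper holds 63% of Ridgeback, so Anders controls Ridgeback.
In Anchor, Anders's side holds only 38%, not > 50%.
So Anders does not control Anchor.

No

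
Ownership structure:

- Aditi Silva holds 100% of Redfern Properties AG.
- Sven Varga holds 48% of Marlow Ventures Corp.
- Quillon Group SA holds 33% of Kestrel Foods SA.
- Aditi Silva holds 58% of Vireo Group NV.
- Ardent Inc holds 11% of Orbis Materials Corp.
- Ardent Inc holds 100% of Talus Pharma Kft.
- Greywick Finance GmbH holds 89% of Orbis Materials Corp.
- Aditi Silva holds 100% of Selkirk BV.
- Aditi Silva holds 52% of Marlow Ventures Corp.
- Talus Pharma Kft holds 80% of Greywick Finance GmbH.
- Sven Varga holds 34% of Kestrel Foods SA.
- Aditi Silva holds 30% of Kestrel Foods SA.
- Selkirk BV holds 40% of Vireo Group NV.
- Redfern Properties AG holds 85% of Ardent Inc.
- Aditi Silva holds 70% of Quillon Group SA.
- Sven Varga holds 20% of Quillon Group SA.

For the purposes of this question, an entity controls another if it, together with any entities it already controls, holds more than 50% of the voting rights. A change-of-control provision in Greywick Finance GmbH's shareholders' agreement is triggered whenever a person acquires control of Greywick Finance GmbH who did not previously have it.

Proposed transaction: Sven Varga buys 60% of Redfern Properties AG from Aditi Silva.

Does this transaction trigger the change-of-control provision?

The purchase adds only to Sven's holdings (Aditi's stake shrinks), so Sven is the only person who could newly come to control Greywick.
Sven's largest direct stake is 48% in Marlow, which does not meet the threshold, so Sven controls no company.
Neither Sven nor any entity Sven controls holds any voting interest in Greywick.
So before the transaction, Sven does not control Greywick.
After the purchase, Sven holds 60% of Redfern directly, and Aditi's stake falls to 40%.
Sven holds 60% of Redfern, so Sven controls Redfern.
Redfern holds 85% of Ardent, so Sven controls Ardent.
Ardent holds 100% of Talus, so Sven controls Talus.
Talus holds 80% of Greywick, so Sven controls Greywick.
Sven did not control Greywick before and does after, so the clause is triggered.

Yes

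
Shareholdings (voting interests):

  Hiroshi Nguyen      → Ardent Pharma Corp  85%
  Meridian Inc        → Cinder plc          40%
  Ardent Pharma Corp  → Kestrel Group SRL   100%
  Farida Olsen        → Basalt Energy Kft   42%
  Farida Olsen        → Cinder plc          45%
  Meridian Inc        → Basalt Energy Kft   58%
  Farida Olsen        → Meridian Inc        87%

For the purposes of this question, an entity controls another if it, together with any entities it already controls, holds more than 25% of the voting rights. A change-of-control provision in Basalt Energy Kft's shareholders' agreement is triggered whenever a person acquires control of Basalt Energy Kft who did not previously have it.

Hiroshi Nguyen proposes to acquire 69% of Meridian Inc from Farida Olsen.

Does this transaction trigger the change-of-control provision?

The purchase adds only to Hiroshi's holdings (Farida's stake shrinks), so Hiroshi is the only person who could newly come to control Basalt.
Hiroshi holds 85% of Ardent, so Hiroshi controls Ardent.
Ardent holds 100% of Kestrel, so Hiroshi controls Kestrel.
Neither Hiroshi nor any entity Hiroshi controls holds any voting interest in Basalt.
So before the transaction, Hiroshi does not control Basalt.
After the purchase, Hiroshi holds 69% of Meridian directly, and Farida's stake falls to 18%.
Hiroshi holds 69% of Meridian, so Hiroshi controls Meridian.
Meridian holds 58% of Basalt, so Hiroshi controls Basalt.
Hiroshi did not control Basalt before and does after, so the clause is triggered.

Yes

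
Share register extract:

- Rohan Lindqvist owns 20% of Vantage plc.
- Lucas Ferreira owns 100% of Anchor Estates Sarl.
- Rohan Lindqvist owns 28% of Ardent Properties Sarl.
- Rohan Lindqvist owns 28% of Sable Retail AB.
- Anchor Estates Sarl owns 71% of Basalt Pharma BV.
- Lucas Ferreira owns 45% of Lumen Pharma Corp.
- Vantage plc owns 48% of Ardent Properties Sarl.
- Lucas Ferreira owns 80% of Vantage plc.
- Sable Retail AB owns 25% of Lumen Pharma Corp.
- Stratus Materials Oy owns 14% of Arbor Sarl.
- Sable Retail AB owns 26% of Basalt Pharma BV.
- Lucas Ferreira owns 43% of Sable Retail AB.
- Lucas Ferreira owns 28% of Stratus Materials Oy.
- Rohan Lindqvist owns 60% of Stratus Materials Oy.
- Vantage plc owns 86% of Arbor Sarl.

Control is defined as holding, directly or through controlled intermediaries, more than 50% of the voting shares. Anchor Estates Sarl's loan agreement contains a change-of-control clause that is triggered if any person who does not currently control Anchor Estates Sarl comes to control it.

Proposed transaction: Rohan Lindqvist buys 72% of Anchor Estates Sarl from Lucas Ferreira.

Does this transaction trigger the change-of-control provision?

Yes

The purchase adds only to Rohan's holdings (Lucas's stake shrinks), so Rohan is the only person who could newly come to control Anchor.
Rohan holds 60% of Stratus, so Rohan controls Stratus.
Neither Rohan nor any entity Rohan controls holds any voting interest in Anchor.
So before the transaction, Rohan does not control Anchor.
After the purchase, Rohan holds 72% of Anchor directly, and Lucas's stake falls to 28%.
Rohan holds 72% of Anchor, so Rohan controls Anchor.
Rohan did not control Anchor before and does after, so the clause is triggered.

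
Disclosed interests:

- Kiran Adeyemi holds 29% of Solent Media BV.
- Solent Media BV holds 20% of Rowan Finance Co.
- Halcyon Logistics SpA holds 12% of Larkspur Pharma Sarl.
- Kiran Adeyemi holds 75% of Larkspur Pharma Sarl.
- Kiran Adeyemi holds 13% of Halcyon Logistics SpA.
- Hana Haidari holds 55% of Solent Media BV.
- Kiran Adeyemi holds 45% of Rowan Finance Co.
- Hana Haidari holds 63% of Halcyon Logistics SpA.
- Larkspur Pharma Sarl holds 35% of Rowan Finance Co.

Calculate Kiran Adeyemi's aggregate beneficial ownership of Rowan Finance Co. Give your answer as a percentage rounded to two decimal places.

77.60%

Kiran reaches Rowan along 4 paths.
Via Solent: 29% × 20% = 5.8%.
Via Halcyon → Larkspur: 13% × 12% × 35% = 0.546%.
Via Larkspur: 75% × 35% = 26.25%.
Direct stake: 45% = 45%.
Total: 5.8% + 0.546% + 26.25% + 45% = 77.596%.
Rounded: 77.60%.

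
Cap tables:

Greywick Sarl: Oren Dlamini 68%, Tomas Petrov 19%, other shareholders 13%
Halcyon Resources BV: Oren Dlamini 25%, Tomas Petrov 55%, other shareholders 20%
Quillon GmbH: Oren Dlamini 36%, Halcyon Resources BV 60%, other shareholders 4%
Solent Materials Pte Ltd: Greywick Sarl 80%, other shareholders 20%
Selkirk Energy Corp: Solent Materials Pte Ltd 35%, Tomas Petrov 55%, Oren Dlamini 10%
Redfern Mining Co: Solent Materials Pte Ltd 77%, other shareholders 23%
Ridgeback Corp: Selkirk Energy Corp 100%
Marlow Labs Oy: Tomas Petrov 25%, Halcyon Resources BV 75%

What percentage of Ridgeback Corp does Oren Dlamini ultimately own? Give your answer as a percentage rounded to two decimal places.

Oren reaches Ridgeback along 2 paths.
Via Greywick → Solent → Selkirk: 68% × 80% × 35% × 100% = 19.04%.
Via Selkirk: 10% × 100% = 10%.
Total: 19.04% + 10% = 29.04%.

29.04%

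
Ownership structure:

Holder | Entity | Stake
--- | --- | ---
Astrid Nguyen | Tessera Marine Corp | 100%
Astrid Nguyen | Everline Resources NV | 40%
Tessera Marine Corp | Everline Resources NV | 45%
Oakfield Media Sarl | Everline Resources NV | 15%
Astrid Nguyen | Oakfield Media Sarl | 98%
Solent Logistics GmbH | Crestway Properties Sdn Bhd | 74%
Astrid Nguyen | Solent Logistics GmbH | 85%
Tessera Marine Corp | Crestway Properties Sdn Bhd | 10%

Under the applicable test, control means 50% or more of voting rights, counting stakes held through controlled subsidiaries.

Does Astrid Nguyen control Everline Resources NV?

Yes

Astrid holds 98% of Oakfield, so Astrid controls Oakfield.
Astrid holds 100% of Tessera, so Astrid controls Tessera.
Astrid and Oakfield and Tessera together hold 40% + 15% + 45% = 100% of Everline, so Astrid controls Everline.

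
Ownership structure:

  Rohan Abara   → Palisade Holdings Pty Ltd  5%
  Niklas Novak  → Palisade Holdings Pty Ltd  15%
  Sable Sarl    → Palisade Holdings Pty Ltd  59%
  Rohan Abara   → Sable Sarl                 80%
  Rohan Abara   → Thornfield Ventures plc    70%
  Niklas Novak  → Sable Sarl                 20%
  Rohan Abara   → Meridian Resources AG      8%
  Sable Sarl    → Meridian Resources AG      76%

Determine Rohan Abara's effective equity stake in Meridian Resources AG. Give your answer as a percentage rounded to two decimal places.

Rohan reaches Meridian along 2 paths.
Via Sable: 80% × 76% = 60.8%.
Direct stake: 8% = 8%.
Total: 60.8% + 8% = 68.8%.
Rounded: 68.80%.

68.80%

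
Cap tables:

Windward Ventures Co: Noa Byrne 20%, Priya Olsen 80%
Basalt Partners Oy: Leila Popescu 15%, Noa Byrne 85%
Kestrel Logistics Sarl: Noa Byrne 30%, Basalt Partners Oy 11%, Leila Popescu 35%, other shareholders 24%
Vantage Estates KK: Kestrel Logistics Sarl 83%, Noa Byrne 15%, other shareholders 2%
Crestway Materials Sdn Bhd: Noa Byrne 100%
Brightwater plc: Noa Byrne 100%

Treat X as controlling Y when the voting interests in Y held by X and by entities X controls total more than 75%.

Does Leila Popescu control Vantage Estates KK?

Leila's largest direct stake is 35% in Kestrel, which does not meet the threshold, so Leila controls no company.
Neither Leila nor any entity Leila controls holds any voting interest in Vantage.
So Leila does not control Vantage.

No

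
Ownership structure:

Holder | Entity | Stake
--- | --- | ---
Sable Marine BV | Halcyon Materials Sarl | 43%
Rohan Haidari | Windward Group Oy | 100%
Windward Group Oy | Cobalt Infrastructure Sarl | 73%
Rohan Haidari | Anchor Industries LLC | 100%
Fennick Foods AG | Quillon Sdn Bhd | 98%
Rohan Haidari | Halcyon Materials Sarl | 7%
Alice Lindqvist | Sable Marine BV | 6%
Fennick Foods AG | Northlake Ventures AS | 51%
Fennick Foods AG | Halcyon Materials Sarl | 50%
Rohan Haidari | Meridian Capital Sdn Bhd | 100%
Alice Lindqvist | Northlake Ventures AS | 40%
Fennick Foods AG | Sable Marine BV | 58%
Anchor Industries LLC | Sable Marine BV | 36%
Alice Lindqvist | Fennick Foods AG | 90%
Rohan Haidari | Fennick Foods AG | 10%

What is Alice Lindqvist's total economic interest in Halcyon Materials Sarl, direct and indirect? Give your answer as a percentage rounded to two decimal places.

70.03%

Alice reaches Halcyon along 3 paths.
Via Fennick: 90% × 50% = 45%.
Via Fennick → Sable: 90% × 58% × 43% = 22.446%.
Via Sable: 6% × 43% = 2.58%.
Total: 45% + 22.446% + 2.58% = 70.026%.
Rounded: 70.03%.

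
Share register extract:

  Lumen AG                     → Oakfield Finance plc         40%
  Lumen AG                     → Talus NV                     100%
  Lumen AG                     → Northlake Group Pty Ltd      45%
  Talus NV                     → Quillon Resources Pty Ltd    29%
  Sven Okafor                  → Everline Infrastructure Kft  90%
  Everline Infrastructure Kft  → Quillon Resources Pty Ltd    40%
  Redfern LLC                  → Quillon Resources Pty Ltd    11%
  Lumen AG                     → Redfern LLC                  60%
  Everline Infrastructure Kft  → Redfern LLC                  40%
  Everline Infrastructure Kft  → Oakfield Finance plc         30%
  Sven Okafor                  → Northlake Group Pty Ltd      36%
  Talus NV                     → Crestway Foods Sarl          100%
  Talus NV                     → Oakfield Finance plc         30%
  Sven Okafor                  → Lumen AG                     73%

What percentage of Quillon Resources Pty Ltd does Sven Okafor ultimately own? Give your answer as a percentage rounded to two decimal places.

Sven reaches Quillon along 4 paths.
Via Lumen → Talus: 73% × 100% × 29% = 21.17%.
Via Lumen → Redfern: 73% × 60% × 11% = 4.818%.
Via Everline → Redfern: 90% × 40% × 11% = 3.96%.
Via Everline: 90% × 40% = 36%.
Total: 21.17% + 4.818% + 3.96% + 36% = 65.948%.
Rounded: 65.95%.

65.95%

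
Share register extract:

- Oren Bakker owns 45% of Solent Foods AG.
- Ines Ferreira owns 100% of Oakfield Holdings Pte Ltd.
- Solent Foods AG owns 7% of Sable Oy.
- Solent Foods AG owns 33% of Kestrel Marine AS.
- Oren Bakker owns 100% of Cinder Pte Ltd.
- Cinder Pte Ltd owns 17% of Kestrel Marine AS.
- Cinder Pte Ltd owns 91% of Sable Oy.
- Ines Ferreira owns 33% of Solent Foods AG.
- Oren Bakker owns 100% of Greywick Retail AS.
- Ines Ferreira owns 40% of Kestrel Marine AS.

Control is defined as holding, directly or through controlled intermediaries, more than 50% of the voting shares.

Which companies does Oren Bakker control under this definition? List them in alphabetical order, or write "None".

Cinder Pte Ltd, Greywick Retail AS, Sable Oy

Oren holds 100% of Greywick, so Oren controls Greywick.
Oren holds 100% of Cinder, so Oren controls Cinder.
Cinder holds 91% of Sable, so Oren controls Sable.
No other company's threshold is met.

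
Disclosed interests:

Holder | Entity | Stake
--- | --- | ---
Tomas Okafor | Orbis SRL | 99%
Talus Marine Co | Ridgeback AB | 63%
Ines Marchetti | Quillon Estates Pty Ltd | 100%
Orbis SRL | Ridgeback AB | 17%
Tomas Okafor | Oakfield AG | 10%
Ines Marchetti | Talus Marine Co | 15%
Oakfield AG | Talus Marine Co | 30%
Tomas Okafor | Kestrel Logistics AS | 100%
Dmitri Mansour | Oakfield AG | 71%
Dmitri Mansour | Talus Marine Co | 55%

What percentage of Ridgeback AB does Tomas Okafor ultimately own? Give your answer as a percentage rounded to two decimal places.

Tomas reaches Ridgeback along 2 paths.
Via Orbis: 99% × 17% = 16.83%.
Via Oakfield → Talus: 10% × 30% × 63% = 1.89%.
Total: 16.83% + 1.89% = 18.72%.

18.72%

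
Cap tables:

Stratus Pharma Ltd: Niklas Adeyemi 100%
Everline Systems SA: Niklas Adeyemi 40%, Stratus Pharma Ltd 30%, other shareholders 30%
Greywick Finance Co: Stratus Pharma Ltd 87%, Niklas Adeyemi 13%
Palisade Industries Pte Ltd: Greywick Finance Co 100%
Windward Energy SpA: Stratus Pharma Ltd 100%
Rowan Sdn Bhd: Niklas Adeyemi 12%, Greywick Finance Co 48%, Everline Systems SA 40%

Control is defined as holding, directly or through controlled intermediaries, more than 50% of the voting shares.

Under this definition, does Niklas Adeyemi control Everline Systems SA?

Yes

Niklas holds 100% of Stratus, so Niklas controls Stratus.
Niklas and Stratus together hold 40% + 30% = 70% of Everline, so Niklas controls Everline.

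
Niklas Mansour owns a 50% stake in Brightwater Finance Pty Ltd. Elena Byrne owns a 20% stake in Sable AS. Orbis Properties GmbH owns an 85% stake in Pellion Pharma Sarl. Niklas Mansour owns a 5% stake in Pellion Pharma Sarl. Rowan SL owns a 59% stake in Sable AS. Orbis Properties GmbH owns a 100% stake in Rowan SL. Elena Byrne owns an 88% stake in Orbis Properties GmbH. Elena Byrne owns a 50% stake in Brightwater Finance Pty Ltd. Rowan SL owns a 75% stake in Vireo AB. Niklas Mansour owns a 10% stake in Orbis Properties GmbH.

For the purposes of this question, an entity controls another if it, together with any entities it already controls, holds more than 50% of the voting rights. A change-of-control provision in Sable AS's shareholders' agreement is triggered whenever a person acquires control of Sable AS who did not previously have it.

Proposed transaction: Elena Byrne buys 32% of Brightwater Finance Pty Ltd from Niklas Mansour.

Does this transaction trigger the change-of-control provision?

No

The purchase adds only to Elena's holdings (Niklas's stake shrinks), so Elena is the only person who could newly come to control Sable.
Elena holds 88% of Orbis, so Elena controls Orbis.
Orbis holds 100% of Rowan, so Elena controls Rowan.
Elena and Rowan together hold 20% + 59% = 79% of Sable, so Elena controls Sable.
So Elena already controls Sable before the transaction.
After the purchase, Elena's direct stake in Brightwater rises to 50% + 32% = 82%, and Niklas's stake falls to 18%.
Elena controlled Sable already, so this is not a new person acquiring control; every other person's position is unchanged or reduced.
No new person acquires control, so the clause is not triggered.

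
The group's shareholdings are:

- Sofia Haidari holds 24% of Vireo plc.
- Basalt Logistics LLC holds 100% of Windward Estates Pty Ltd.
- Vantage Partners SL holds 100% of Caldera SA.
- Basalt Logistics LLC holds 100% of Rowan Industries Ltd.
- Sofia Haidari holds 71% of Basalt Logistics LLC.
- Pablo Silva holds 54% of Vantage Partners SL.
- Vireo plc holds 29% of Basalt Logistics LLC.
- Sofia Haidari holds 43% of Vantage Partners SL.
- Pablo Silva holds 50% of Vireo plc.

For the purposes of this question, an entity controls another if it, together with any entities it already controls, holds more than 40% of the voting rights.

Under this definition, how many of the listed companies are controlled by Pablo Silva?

3

Pablo holds 50% of Vireo, so Pablo controls Vireo.
Pablo holds 54% of Vantage, so Pablo controls Vantage.
Vantage holds 100% of Caldera, so Pablo controls Caldera.
No other company's threshold is met.
Pablo controls 3 companies.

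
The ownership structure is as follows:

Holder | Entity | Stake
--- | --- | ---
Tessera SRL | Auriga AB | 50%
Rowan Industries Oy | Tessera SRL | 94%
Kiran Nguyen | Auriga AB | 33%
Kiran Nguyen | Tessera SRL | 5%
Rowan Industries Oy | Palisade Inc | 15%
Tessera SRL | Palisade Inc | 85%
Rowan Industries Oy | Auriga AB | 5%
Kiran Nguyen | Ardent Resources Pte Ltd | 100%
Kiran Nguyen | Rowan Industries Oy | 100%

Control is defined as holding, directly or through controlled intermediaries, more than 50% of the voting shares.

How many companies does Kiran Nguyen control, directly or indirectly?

5

Kiran holds 100% of Rowan, so Kiran controls Rowan.
Rowan and Kiran together hold 94% + 5% = 99% of Tessera, so Kiran controls Tessera.
Tessera and Rowan together hold 85% + 15% = 100% of Palisade, so Kiran controls Palisade.
Tessera and Kiran and Rowan together hold 50% + 33% + 5% = 88% of Auriga, so Kiran controls Auriga.
Kiran holds 100% of Ardent, so Kiran controls Ardent.
Kiran controls 5 companies.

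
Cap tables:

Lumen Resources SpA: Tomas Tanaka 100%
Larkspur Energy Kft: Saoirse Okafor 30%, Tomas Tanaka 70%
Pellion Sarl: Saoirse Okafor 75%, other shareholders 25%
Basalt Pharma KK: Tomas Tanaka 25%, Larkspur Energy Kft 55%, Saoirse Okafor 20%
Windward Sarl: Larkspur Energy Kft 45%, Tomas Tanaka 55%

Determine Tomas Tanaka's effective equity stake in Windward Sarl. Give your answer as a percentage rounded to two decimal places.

Tomas reaches Windward along 2 paths.
Via Larkspur: 70% × 45% = 31.5%.
Direct stake: 55% = 55%.
Total: 31.5% + 55% = 86.5%.
Rounded: 86.50%.

86.50%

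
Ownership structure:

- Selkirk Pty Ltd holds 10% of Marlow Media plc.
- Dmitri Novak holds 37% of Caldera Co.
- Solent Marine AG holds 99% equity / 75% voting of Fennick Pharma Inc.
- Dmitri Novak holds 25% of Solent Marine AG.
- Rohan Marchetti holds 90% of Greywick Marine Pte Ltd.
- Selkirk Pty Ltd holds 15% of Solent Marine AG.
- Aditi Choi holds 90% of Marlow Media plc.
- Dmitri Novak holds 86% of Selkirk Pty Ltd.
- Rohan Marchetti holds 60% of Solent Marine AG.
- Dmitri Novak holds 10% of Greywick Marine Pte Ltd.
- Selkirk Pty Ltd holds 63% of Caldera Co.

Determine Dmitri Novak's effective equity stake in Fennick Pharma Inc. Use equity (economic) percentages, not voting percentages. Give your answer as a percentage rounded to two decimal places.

Dmitri reaches Fennick along 2 paths.
Via Solent: 25% × 99% = 24.75%.
Via Selkirk → Solent: 86% × 15% × 99% = 12.771%.
Total: 24.75% + 12.771% = 37.521%.
Rounded: 37.52%.

37.52%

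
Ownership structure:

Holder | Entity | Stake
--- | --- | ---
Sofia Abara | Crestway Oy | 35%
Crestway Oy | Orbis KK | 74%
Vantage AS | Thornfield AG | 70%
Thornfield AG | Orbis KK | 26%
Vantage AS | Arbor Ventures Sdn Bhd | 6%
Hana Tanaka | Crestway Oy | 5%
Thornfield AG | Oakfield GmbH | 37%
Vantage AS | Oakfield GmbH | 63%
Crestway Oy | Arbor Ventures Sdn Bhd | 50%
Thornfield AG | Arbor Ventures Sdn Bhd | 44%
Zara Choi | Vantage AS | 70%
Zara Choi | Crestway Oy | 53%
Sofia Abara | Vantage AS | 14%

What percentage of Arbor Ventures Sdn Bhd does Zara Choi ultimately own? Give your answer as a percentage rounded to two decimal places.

Zara reaches Arbor along 3 paths.
Via Vantage → Thornfield: 70% × 70% × 44% = 21.56%.
Via Vantage: 70% × 6% = 4.2%.
Via Crestway: 53% × 50% = 26.5%.
Total: 21.56% + 4.2% + 26.5% = 52.26%.

52.26%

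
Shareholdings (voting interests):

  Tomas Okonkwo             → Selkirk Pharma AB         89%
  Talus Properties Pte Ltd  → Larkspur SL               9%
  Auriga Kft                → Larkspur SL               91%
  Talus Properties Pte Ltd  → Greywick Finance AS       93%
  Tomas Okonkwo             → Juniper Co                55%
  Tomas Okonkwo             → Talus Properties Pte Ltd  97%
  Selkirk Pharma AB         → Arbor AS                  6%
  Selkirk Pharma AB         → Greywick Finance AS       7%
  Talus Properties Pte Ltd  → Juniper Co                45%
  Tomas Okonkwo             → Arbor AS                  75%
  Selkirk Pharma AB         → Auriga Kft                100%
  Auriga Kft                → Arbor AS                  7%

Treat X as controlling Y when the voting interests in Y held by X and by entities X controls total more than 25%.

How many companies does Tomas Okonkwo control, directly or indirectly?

Tomas holds 89% of Selkirk, so Tomas controls Selkirk.
Tomas holds 97% of Talus, so Tomas controls Talus.
Selkirk holds 100% of Auriga, so Tomas controls Auriga.
Tomas and Talus together hold 55% + 45% = 100% of Juniper, so Tomas controls Juniper.
Auriga and Talus together hold 91% + 9% = 100% of Larkspur, so Tomas controls Larkspur.
Selkirk and Talus together hold 7% + 93% = 100% of Greywick, so Tomas controls Greywick.
Tomas and Selkirk and Auriga together hold 75% + 6% + 7% = 88% of Arbor, so Tomas controls Arbor.
Tomas controls 7 companies.

7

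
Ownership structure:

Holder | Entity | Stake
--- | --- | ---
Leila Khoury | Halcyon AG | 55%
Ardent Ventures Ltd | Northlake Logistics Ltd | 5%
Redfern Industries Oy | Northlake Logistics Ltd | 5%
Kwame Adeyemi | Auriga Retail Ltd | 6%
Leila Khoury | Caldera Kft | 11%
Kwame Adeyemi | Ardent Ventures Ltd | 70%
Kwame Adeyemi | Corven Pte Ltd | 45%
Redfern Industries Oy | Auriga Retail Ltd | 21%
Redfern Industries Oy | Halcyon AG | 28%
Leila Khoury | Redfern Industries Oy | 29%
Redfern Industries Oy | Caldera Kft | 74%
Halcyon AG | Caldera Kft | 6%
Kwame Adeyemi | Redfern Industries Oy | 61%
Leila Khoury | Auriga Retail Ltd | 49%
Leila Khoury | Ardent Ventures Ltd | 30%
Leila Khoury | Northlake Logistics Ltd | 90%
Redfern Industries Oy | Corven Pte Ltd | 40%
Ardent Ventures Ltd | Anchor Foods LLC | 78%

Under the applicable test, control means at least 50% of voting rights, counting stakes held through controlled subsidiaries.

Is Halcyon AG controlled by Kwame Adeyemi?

Kwame holds 61% of Redfern, so Kwame controls Redfern.
Kwame holds 70% of Ardent, so Kwame controls Ardent.
Ardent holds 78% of Anchor, so Kwame controls Anchor.
Redfern and Kwame together hold 40% + 45% = 85% of Corven, so Kwame controls Corven.
Redfern holds 74% of Caldera, so Kwame controls Caldera.
In Halcyon, Kwame's side holds only 28%, not ≥ 50%.
So Kwame does not control Halcyon.

No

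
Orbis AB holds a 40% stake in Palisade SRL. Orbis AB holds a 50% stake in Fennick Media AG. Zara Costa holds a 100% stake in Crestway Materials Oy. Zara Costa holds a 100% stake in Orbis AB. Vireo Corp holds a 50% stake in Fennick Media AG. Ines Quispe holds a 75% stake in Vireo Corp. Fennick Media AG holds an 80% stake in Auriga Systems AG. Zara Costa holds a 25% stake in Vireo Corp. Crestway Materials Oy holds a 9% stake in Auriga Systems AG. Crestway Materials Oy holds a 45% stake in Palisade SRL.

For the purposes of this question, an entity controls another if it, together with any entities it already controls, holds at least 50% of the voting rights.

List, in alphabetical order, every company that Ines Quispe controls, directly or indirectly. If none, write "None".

Auriga Systems AG, Fennick Media AG, Vireo Corp

Ines holds 75% of Vireo, so Ines controls Vireo.
Vireo holds 50% of Fennick, so Ines controls Fennick.
Fennick holds 80% of Auriga, so Ines controls Auriga.
No other company's threshold is met.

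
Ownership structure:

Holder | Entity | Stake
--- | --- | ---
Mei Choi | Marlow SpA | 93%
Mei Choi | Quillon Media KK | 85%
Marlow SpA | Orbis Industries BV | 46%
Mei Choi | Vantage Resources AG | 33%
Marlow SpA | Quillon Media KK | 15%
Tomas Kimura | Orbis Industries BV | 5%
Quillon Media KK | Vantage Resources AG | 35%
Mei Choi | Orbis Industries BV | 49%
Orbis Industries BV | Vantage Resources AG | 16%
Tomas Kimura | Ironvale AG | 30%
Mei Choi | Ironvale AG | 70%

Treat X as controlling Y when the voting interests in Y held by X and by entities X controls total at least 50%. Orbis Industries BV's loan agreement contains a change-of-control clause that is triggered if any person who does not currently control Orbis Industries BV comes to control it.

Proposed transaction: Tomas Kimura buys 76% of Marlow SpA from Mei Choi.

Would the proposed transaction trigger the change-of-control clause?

Yes

The purchase adds only to Tomas's holdings (Mei's stake shrinks), so Tomas is the only person who could newly come to control Orbis.
Tomas's largest direct stake is 30% in Ironvale, which does not meet the threshold, so Tomas controls no company.
In Orbis, Tomas's side holds only 5%, not ≥ 50%.
So before the transaction, Tomas does not control Orbis.
After the purchase, Tomas holds 76% of Marlow directly, and Mei's stake falls to 17%.
Tomas holds 76% of Marlow, so Tomas controls Marlow.
Marlow and Tomas together hold 46% + 5% = 51% of Orbis, so Tomas controls Orbis.
Tomas did not control Orbis before and does after, so the clause is triggered.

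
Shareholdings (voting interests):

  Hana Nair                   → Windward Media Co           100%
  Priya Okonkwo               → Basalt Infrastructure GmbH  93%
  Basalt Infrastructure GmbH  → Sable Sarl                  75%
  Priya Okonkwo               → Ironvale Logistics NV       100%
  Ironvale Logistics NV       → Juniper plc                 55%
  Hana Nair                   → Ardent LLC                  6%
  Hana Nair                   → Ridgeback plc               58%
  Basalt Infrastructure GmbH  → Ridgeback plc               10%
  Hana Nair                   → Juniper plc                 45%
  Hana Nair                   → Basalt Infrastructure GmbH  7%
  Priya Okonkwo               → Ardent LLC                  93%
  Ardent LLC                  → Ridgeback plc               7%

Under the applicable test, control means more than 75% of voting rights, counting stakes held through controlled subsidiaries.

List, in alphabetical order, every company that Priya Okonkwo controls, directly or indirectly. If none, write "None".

Ardent LLC, Basalt Infrastructure GmbH, Ironvale Logistics NV

Priya holds 93% of Basalt, so Priya controls Basalt.
Priya holds 93% of Ardent, so Priya controls Ardent.
Priya holds 100% of Ironvale, so Priya controls Ironvale.
No other company's threshold is met.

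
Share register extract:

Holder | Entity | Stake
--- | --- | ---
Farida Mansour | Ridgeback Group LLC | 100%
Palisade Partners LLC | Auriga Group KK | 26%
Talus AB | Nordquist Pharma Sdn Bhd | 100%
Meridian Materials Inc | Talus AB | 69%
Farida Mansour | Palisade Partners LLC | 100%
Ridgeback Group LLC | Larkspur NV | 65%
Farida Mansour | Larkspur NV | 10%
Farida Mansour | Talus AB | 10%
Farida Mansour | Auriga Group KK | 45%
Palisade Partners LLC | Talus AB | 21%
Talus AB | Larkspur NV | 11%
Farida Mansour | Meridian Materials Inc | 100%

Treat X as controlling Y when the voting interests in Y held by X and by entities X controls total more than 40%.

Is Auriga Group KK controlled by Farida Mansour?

Yes

Farida holds 100% of Palisade, so Farida controls Palisade.
Farida and Palisade together hold 45% + 26% = 71% of Auriga, so Farida controls Auriga.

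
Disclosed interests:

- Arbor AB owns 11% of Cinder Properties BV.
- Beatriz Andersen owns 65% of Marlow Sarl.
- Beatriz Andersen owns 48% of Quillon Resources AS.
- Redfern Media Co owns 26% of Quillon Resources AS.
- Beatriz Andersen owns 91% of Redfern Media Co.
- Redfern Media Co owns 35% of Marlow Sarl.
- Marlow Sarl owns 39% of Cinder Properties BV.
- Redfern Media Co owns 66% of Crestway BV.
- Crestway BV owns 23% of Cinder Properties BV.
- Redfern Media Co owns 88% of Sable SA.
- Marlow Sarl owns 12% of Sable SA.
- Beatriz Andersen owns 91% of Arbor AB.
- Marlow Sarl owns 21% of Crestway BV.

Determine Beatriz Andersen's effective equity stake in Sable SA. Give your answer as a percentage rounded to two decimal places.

91.70%

Beatriz reaches Sable along 3 paths.
Via Redfern → Marlow: 91% × 35% × 12% = 3.822%.
Via Marlow: 65% × 12% = 7.8%.
Via Redfern: 91% × 88% = 80.08%.
Total: 3.822% + 7.8% + 80.08% = 91.702%.
Rounded: 91.70%.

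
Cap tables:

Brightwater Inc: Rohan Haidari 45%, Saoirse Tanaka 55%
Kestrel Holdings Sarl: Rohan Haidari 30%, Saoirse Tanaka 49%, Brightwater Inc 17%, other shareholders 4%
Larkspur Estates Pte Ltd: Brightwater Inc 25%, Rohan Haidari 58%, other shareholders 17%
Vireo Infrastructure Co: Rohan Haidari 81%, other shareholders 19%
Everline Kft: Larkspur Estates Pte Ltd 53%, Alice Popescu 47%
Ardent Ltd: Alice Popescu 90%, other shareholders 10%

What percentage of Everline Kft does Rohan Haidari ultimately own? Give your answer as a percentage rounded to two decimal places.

Rohan reaches Everline along 2 paths.
Via Brightwater → Larkspur: 45% × 25% × 53% = 5.9625%.
Via Larkspur: 58% × 53% = 30.74%.
Total: 5.9625% + 30.74% = 36.7025%.
Rounded: 36.70%.

36.70%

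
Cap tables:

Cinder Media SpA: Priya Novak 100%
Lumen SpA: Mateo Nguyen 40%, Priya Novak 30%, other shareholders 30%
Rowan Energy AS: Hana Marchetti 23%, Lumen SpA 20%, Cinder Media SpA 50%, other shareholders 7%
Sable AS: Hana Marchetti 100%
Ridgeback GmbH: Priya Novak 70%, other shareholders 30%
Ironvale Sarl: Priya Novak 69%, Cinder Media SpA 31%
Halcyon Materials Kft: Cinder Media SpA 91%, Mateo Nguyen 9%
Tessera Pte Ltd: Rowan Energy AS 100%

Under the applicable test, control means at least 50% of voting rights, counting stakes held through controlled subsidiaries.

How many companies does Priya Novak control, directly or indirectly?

Priya holds 100% of Cinder, so Priya controls Cinder.
Cinder holds 50% of Rowan, so Priya controls Rowan.
Priya holds 70% of Ridgeback, so Priya controls Ridgeback.
Priya and Cinder together hold 69% + 31% = 100% of Ironvale, so Priya controls Ironvale.
Cinder holds 91% of Halcyon, so Priya controls Halcyon.
Rowan holds 100% of Tessera, so Priya controls Tessera.
No other company's threshold is met.
Priya controls 6 companies.

6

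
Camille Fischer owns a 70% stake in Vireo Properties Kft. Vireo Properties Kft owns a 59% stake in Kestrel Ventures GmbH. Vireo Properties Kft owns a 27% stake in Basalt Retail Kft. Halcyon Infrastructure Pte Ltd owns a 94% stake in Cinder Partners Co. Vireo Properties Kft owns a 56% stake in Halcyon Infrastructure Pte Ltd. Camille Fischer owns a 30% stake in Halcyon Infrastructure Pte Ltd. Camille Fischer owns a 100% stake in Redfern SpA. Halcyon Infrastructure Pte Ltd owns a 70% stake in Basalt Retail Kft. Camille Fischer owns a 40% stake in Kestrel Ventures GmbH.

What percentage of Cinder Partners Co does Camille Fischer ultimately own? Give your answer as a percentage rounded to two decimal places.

65.05%

Camille reaches Cinder along 2 paths.
Via Vireo → Halcyon: 70% × 56% × 94% = 36.848%.
Via Halcyon: 30% × 94% = 28.2%.
Total: 36.848% + 28.2% = 65.048%.
Rounded: 65.05%.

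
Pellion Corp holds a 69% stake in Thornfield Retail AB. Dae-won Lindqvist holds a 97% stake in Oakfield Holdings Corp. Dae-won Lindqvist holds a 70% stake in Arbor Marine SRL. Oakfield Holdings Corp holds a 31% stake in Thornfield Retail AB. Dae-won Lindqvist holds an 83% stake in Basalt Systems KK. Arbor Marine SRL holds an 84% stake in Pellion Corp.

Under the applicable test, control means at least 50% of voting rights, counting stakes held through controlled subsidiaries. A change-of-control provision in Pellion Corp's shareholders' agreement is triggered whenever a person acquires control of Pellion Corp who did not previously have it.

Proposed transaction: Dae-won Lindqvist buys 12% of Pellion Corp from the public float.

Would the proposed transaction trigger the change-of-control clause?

The purchase changes only Dae-won's holdings, so Dae-won is the only person who could newly come to control Pellion.
Dae-won holds 70% of Arbor, so Dae-won controls Arbor.
Arbor holds 84% of Pellion, so Dae-won controls Pellion.
So Dae-won already controls Pellion before the transaction.
After the purchase, Dae-won holds 12% of Pellion directly.
Dae-won controlled Pellion already, so this is not a new person acquiring control; every other person's position is unchanged or reduced.
No new person acquires control, so the clause is not triggered.

No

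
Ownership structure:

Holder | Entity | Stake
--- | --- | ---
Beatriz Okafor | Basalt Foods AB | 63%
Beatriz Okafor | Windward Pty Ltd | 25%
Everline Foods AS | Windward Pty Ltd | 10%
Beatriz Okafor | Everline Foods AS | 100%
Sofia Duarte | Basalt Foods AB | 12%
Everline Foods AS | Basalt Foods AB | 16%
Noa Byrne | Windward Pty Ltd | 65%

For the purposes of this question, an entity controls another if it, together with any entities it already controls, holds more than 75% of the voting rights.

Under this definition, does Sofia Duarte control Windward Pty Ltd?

Sofia's largest direct stake is 12% in Basalt, which does not meet the threshold, so Sofia controls no company.
Neither Sofia nor any entity Sofia controls holds any voting interest in Windward.
So Sofia does not control Windward.

No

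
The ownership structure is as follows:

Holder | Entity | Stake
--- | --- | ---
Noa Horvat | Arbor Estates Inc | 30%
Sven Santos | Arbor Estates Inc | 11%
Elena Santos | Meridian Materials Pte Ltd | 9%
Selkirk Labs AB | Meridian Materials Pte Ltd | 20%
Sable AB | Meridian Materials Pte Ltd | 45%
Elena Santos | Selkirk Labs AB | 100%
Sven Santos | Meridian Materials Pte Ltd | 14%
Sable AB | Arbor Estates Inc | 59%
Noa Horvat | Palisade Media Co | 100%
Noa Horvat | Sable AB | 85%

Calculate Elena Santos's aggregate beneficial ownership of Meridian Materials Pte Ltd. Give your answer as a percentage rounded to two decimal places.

Elena reaches Meridian along 2 paths.
Direct stake: 9% = 9%.
Via Selkirk: 100% × 20% = 20%.
Total: 9% + 20% = 29%.
Rounded: 29.00%.

29.00%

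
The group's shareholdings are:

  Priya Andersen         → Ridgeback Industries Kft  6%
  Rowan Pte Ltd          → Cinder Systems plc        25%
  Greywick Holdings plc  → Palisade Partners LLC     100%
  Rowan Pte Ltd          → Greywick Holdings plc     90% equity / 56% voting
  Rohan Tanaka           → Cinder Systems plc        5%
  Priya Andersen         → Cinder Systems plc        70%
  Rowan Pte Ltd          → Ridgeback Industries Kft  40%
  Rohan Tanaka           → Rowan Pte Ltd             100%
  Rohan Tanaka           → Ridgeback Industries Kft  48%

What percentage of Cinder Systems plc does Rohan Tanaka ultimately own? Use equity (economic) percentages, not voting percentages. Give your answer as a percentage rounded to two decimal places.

30.00%

Rohan reaches Cinder along 2 paths.
Via Rowan: 100% × 25% = 25%.
Direct stake: 5% = 5%.
Total: 25% + 5% = 30%.
Rounded: 30.00%.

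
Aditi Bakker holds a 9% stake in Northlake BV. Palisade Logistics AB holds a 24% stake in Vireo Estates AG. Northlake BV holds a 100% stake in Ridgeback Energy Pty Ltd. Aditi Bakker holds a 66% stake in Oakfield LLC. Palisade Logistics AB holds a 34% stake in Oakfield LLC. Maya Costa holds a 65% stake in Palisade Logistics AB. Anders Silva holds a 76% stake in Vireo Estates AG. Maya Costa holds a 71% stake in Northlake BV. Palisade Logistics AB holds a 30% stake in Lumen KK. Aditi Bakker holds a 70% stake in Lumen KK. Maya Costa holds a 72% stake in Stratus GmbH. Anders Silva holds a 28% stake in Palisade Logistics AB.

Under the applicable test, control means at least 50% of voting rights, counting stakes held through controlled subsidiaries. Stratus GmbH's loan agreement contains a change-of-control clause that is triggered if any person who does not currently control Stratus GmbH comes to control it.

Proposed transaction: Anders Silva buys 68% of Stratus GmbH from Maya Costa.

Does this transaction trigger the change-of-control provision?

Yes

The purchase adds only to Anders's holdings (Maya's stake shrinks), so Anders is the only person who could newly come to control Stratus.
Anders holds 76% of Vireo, so Anders controls Vireo.
Neither Anders nor any entity Anders controls holds any voting interest in Stratus.
So before the transaction, Anders does not control Stratus.
After the purchase, Anders holds 68% of Stratus directly, and Maya's stake falls to 4%.
Anders holds 68% of Stratus, so Anders controls Stratus.
Anders did not control Stratus before and does after, so the clause is triggered.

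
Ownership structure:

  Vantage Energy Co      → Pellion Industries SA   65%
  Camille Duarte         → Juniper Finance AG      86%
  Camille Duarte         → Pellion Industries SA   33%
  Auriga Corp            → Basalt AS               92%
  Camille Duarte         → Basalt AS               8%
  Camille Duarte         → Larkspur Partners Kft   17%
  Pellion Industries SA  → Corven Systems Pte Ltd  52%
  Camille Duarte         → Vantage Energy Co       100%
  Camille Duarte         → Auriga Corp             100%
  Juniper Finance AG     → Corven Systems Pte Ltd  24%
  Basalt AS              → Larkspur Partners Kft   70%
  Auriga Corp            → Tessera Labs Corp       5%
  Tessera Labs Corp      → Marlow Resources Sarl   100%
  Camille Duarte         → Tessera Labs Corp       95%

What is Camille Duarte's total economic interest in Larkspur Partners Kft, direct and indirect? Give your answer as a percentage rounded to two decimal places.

87.00%

Camille reaches Larkspur along 3 paths.
Via Auriga → Basalt: 100% × 92% × 70% = 64.4%.
Via Basalt: 8% × 70% = 5.6%.
Direct stake: 17% = 17%.
Total: 64.4% + 5.6% + 17% = 87%.
Rounded: 87.00%.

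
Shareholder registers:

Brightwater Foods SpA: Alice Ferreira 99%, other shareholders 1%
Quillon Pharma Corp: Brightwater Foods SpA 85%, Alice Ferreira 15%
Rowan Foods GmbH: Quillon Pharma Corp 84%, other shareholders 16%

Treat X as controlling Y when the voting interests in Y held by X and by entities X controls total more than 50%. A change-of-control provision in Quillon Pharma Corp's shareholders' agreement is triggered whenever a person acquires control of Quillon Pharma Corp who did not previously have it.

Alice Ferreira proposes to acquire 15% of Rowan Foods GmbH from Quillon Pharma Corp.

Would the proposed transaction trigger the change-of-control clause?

The purchase adds only to Alice's holdings (Quillon's stake shrinks), so Alice is the only person who could newly come to control Quillon.
Alice holds 99% of Brightwater, so Alice controls Brightwater.
Brightwater and Alice together hold 85% + 15% = 100% of Quillon, so Alice controls Quillon.
So Alice already controls Quillon before the transaction.
After the purchase, Alice holds 15% of Rowan directly, and Quillon's stake falls to 69%.
Alice controlled Quillon already, so this is not a new person acquiring control; every other person's position is unchanged or reduced.
No new person acquires control, so the clause is not triggered.

No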